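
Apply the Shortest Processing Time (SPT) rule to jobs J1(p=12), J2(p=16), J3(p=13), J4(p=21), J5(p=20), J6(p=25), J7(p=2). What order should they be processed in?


SPT: sort by shortest processing time
  J7: p=2
  J1: p=12
  J3: p=13
  J2: p=16
  J5: p=20
  J4: p=21
  J6: p=25
Order: J7 → J1 → J3 → J2 → J5 → J4 → J6


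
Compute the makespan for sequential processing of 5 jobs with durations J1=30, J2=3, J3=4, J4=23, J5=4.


Sequential makespan: sum all processing times
= 30 + 3 + 4 + 23 + 4
= 64 time units


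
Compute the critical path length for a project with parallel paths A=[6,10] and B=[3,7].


Path A: 6 + 10 = 16
Path B: 3 + 7 = 10
Critical path = longest = max(16, 10)
= 16 (Path A)


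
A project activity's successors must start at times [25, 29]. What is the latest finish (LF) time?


LF = min of all successor start times
Successors start at: [25, 29]
LF = min(25, 29)
= 25


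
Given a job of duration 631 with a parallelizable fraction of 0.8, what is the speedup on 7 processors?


Amdahl's law: T_p = T × ((1-p) + p/N)
= 631 × ((1-0.8) + 0.8/7)
= 631 × (0.20 + 0.1143)
= 631 × 0.3143
= 198.31
Speedup = 631/198.31
= 3.18×


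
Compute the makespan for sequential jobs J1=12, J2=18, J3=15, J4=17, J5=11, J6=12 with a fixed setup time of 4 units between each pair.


Makespan = Σ processing + (n-1) × setup
= (12 + 18 + 15 + 17 + 11 + 12) + (6-1)×4
= 85 + 20
= 105 time units


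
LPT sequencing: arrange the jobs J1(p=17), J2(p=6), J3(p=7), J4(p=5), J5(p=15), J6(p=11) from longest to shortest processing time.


LPT: sort by longest processing time first
  J1: p=17
  J5: p=15
  J6: p=11
  J3: p=7
  J2: p=6
  J4: p=5
Order: J1 → J5 → J6 → J3 → J2 → J4


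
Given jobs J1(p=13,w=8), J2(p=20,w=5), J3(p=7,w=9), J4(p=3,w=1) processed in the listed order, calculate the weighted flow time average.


Completion times:
  J1: C=13, w×C=8×13=104
  J2: C=33, w×C=5×33=165
  J3: C=40, w×C=9×40=360
  J4: C=43, w×C=1×43=43
Sum w×C = 672
Sum w = 23
Weighted avg = 672/23
= 29.22


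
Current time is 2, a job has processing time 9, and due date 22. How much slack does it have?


Slack = due - current_time - processing
= 22 - 2 - 9
= 11


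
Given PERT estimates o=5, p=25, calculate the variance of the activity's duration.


σ² = ((p - o) / 6)² = (p - o)² / 36
= (25 - 5)² / 36
= 20² / 36
= 400 / 36
= 11.1111


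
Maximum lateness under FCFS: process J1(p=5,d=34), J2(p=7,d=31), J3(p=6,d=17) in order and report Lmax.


Lateness per job (L = C - d):
  J1: C=5, d=34, L=-29
  J2: C=12, d=31, L=-19
  J3: C=18, d=17, L=1
Lmax = max(-29, -19, 1)
= 1


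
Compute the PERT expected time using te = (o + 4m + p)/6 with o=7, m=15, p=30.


te = (o + 4m + p) / 6
= (7 + 4×15 + 30) / 6
= (7 + 60 + 30) / 6
= 97 / 6
= 16.17


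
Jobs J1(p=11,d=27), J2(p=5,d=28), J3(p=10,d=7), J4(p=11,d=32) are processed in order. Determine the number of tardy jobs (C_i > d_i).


Completion vs due date:
  J1: C=11, d=27 → on time
  J2: C=16, d=28 → on time
  J3: C=26, d=7 → TARDY
  J4: C=37, d=32 → TARDY
Tardy jobs: J3, J4
Count = 2


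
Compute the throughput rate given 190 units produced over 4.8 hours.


Throughput = units / time
= 190 / 4.8
= 39.6 units/hour


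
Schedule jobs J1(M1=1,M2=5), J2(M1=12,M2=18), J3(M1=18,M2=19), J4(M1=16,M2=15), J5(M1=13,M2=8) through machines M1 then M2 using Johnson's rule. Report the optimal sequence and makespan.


Johnson's rule:
Group 1 (M1≤M2, sort by M1): ['J1', 'J2', 'J3']
Group 2 (M1>M2, sort desc M2): ['J4', 'J5']
Sequence: J1 → J2 → J3 → J4 → J5
Makespan calculation:
  J1: M1 done=1, M2 done=6
  J2: M1 done=13, M2 done=31
  J3: M1 done=31, M2 done=50
  J4: M1 done=47, M2 done=65
  J5: M1 done=60, M2 done=73
= Sequence: J1 → J2 → J3 → J4 → J5, Makespan: 73


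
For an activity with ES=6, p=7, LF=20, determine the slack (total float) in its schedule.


EF = ES + duration = 6 + 7 = 13
LS = LF - duration = 20 - 7 = 13
Total Float = LF - EF = 20 - 13
(or LS - ES = 13 - 6)
= 7


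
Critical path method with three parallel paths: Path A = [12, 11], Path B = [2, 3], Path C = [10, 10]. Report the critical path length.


Path A: 12 + 11 = 23
Path B: 2 + 3 = 5
Path C: 10 + 10 = 20
Critical path = longest = max(23, 5, 20)
= 23 (Path A)


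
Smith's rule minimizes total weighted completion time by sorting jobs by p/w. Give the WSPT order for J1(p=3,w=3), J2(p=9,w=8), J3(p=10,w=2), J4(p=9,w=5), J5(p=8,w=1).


WSPT (Smith's rule): sort by p/w ascending
  J1: p/w = 3/3 = 1.000
  J2: p/w = 9/8 = 1.125
  J4: p/w = 9/5 = 1.800
  J3: p/w = 10/2 = 5.000
  J5: p/w = 8/1 = 8.000
Order: J1 → J2 → J4 → J3 → J5


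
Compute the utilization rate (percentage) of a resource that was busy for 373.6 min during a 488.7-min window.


Utilization = busy / total × 100
= 373.6 / 488.7 × 100
= 76.4%


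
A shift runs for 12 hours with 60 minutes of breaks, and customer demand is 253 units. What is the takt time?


Available = 12×60 - 60 = 660 min
Takt time = 660 / 253
= 2.61 min/unit


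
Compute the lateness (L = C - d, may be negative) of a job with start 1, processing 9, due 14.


Completion = 1 + 9 = 10
Lateness = C - d = 10 - 14
= -4


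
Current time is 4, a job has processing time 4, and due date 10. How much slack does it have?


Slack = due - current_time - processing
= 10 - 4 - 4
= 2


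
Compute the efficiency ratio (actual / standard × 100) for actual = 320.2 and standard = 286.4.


Efficiency = (actual / standard) × 100
= (320.2 / 286.4) × 100
= 111.8%


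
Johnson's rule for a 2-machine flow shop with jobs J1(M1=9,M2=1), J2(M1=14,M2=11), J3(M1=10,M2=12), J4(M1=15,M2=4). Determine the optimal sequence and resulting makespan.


Johnson's rule:
Group 1 (M1≤M2, sort by M1): ['J3']
Group 2 (M1>M2, sort desc M2): ['J2', 'J4', 'J1']
Sequence: J3 → J2 → J4 → J1
Makespan calculation:
  J3: M1 done=10, M2 done=22
  J2: M1 done=24, M2 done=35
  J4: M1 done=39, M2 done=43
  J1: M1 done=48, M2 done=49
= Sequence: J3 → J2 → J4 → J1, Makespan: 49


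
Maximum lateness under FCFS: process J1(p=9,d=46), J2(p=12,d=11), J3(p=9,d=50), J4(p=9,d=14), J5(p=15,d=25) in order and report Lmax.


Lateness per job (L = C - d):
  J1: C=9, d=46, L=-37
  J2: C=21, d=11, L=10
  J3: C=30, d=50, L=-20
  J4: C=39, d=14, L=25
  J5: C=54, d=25, L=29
Lmax = max(-37, 10, -20, 25, 29)
= 29


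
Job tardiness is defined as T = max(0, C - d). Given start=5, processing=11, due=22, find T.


Completion = start + processing = 5 + 11 = 16
Tardiness = max(0, C - d) = max(0, 16 - 22)
= max(0, -6)
= 0


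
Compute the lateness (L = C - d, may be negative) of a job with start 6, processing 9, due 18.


Completion = 6 + 9 = 15
Lateness = C - d = 15 - 18
= -3


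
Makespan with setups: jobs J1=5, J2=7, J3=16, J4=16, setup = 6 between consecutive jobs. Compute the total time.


Makespan = Σ processing + (n-1) × setup
= (5 + 7 + 16 + 16) + (4-1)×6
= 44 + 18
= 62 time units


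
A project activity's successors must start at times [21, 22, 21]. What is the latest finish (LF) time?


LF = min of all successor start times
Successors start at: [21, 22, 21]
LF = min(21, 22, 21)
= 21


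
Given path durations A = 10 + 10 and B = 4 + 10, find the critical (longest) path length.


Path A: 10 + 10 = 20
Path B: 4 + 10 = 14
Critical path = longest = max(20, 14)
= 20 (Path A)


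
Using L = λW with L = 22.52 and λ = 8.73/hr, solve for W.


Little's law: L = λW → W = L / λ
= 22.52 / 8.73
= 2.58 hours


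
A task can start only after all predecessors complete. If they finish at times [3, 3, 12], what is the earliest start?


ES = max of all predecessor completion times
Predecessors: [3, 3, 12]
ES = max(3, 3, 12)
= 12


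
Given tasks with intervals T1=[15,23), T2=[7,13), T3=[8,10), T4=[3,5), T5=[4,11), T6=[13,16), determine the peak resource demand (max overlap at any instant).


Check each time point for overlaps:
  t=8: 3 tasks active (T2, T3, T5)
Max concurrent = 3


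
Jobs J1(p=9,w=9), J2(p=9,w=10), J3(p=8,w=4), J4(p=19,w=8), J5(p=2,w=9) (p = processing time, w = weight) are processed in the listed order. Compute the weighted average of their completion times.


Completion times:
  J1: C=9, w×C=9×9=81
  J2: C=18, w×C=10×18=180
  J3: C=26, w×C=4×26=104
  J4: C=45, w×C=8×45=360
  J5: C=47, w×C=9×47=423
Sum w×C = 1148
Sum w = 40
Weighted avg = 1148/40
= 28.70


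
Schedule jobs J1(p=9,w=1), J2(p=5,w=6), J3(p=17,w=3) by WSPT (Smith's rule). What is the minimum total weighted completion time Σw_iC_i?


WSPT order (by p/w): J2 → J3 → J1
  J2: C=5, w·C=6×5=30
  J3: C=22, w·C=3×22=66
  J1: C=31, w·C=1×31=31
Σ w·C = 127
= 127


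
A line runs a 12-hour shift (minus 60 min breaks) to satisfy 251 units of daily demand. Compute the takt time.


Available = 12×60 - 60 = 660 min
Takt time = 660 / 251
= 2.63 min/unit


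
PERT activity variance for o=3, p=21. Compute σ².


σ² = ((p - o) / 6)² = (p - o)² / 36
= (21 - 3)² / 36
= 18² / 36
= 324 / 36
= 9.0000


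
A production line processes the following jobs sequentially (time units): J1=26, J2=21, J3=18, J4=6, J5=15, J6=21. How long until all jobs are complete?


Sequential makespan: sum all processing times
= 26 + 21 + 18 + 6 + 15 + 21
= 107 time units


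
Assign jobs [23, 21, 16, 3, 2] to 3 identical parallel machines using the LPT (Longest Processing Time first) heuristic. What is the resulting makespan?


Jobs (LPT sorted): [23, 21, 16, 3, 2]
Machines: 3
  J=23 → Machine 1 (load: 0+23=23)
  J=21 → Machine 2 (load: 0+21=21)
  J=16 → Machine 3 (load: 0+16=16)
  J=3 → Machine 3 (load: 16+3=19)
  J=2 → Machine 3 (load: 19+2=21)
Machine loads: [23, 21, 21]
Makespan = max = 23 time units


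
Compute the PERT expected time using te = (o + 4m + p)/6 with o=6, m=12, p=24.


te = (o + 4m + p) / 6
= (6 + 4×12 + 24) / 6
= (6 + 48 + 24) / 6
= 78 / 6
= 13.00


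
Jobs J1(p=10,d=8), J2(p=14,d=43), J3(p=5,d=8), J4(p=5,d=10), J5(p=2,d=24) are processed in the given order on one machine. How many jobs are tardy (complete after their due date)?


Completion vs due date:
  J1: C=10, d=8 → TARDY
  J2: C=24, d=43 → on time
  J3: C=29, d=8 → TARDY
  J4: C=34, d=10 → TARDY
  J5: C=36, d=24 → TARDY
Tardy jobs: J1, J3, J4, J5
Count = 4


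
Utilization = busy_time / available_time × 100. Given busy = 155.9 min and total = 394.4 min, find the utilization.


Utilization = busy / total × 100
= 155.9 / 394.4 × 100
= 39.5%


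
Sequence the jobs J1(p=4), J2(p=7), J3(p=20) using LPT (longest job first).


LPT: sort by longest processing time first
  J3: p=20
  J2: p=7
  J1: p=4
Order: J3 → J2 → J1


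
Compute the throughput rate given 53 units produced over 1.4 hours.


Throughput = units / time
= 53 / 1.4
= 37.9 units/hour


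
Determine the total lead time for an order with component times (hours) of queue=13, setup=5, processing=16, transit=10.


Lead time = queue + setup + processing + transit
= 13 + 5 + 16 + 10
= 44 hours


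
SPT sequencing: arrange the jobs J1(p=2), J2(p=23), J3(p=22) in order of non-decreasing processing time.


SPT: sort by shortest processing time
  J1: p=2
  J3: p=22
  J2: p=23
Order: J1 → J3 → J2


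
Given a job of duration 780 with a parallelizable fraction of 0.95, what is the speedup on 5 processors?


Amdahl's law: T_p = T × ((1-p) + p/N)
= 780 × ((1-0.95) + 0.95/5)
= 780 × (0.05 + 0.1900)
= 780 × 0.2400
= 187.20
Speedup = 780/187.20
= 4.17×


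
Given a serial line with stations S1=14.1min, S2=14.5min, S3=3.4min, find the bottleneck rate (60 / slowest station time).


Bottleneck = longest station time
Station times: [14.1, 14.5, 3.4]
Max = 14.5 min
Rate = 60 / 14.5
= 4.14 units/hour (bottleneck: 14.5min)


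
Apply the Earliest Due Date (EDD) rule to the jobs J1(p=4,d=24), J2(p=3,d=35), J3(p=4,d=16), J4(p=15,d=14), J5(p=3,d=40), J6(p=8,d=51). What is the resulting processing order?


EDD: sort by earliest due date
  J4: d=14, p=15
  J3: d=16, p=4
  J1: d=24, p=4
  J2: d=35, p=3
  J5: d=40, p=3
  J6: d=51, p=8
Order: J4 → J3 → J1 → J2 → J5 → J6


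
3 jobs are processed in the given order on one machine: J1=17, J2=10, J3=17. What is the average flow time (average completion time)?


Completion times:
  J1: completes at 17
  J2: completes at 27
  J3: completes at 44
Sum = 88
Average = 88/3
= 29.33


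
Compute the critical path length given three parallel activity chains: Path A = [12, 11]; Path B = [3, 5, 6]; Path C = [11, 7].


Path A: 12 + 11 = 23
Path B: 3 + 5 + 6 = 14
Path C: 11 + 7 = 18
Critical path = longest = max(23, 14, 18)
= 23 (Path A)


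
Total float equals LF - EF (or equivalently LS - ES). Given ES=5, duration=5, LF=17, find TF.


EF = ES + duration = 5 + 5 = 10
LS = LF - duration = 17 - 5 = 12
Total Float = LF - EF = 17 - 10
(or LS - ES = 12 - 5)
= 7


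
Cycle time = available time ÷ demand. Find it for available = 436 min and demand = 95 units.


Cycle time = available time / demand
= 436 / 95
= 4.59 min/unit


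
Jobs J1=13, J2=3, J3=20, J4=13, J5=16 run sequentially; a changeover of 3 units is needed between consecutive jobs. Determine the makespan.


Makespan = Σ processing + (n-1) × setup
= (13 + 3 + 20 + 13 + 16) + (5-1)×3
= 65 + 12
= 77 time units


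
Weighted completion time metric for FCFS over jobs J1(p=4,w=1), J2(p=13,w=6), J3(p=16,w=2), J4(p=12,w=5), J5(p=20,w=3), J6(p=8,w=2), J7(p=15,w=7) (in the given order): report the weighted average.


Completion times:
  J1: C=4, w×C=1×4=4
  J2: C=17, w×C=6×17=102
  J3: C=33, w×C=2×33=66
  J4: C=45, w×C=5×45=225
  J5: C=65, w×C=3×65=195
  J6: C=73, w×C=2×73=146
  J7: C=88, w×C=7×88=616
Sum w×C = 1354
Sum w = 26
Weighted avg = 1354/26
= 52.08


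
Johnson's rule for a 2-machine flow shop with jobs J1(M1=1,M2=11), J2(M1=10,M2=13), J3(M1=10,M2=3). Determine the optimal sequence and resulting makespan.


Johnson's rule:
Group 1 (M1≤M2, sort by M1): ['J1', 'J2']
Group 2 (M1>M2, sort desc M2): ['J3']
Sequence: J1 → J2 → J3
Makespan calculation:
  J1: M1 done=1, M2 done=12
  J2: M1 done=11, M2 done=25
  J3: M1 done=21, M2 done=28
= Sequence: J1 → J2 → J3, Makespan: 28


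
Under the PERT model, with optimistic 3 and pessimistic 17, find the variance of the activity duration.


σ² = ((p - o) / 6)² = (p - o)² / 36
= (17 - 3)² / 36
= 14² / 36
= 196 / 36
= 5.4444


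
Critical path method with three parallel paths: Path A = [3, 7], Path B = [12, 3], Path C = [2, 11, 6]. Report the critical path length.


Path A: 3 + 7 = 10
Path B: 12 + 3 = 15
Path C: 2 + 11 + 6 = 19
Critical path = longest = max(10, 15, 19)
= 19 (Path C)


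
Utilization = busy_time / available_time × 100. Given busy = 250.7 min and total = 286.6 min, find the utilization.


Utilization = busy / total × 100
= 250.7 / 286.6 × 100
= 87.5%


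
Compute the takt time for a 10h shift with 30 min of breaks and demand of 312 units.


Available = 10×60 - 30 = 570 min
Takt time = 570 / 312
= 1.83 min/unit


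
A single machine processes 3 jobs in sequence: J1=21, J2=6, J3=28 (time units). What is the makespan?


Sequential makespan: sum all processing times
= 21 + 6 + 28
= 55 time units


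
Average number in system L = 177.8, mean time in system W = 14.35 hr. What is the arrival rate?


Little's law: L = λW → λ = L / W
= 177.8 / 14.35
= 12.39 per hour


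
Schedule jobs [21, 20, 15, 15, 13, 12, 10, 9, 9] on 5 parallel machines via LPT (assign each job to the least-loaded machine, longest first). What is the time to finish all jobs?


Jobs (LPT sorted): [21, 20, 15, 15, 13, 12, 10, 9, 9]
Machines: 5
  J=21 → Machine 1 (load: 0+21=21)
  J=20 → Machine 2 (load: 0+20=20)
  J=15 → Machine 3 (load: 0+15=15)
  J=15 → Machine 4 (load: 0+15=15)
  J=13 → Machine 5 (load: 0+13=13)
  J=12 → Machine 5 (load: 13+12=25)
  J=10 → Machine 3 (load: 15+10=25)
  J=9 → Machine 4 (load: 15+9=24)
  J=9 → Machine 2 (load: 20+9=29)
Machine loads: [21, 29, 25, 24, 25]
Makespan = max = 29 time units


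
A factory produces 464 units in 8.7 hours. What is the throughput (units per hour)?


Throughput = units / time
= 464 / 8.7
= 53.3 units/hour


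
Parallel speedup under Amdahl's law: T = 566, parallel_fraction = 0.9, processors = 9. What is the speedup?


Amdahl's law: T_p = T × ((1-p) + p/N)
= 566 × ((1-0.9) + 0.9/9)
= 566 × (0.10 + 0.1000)
= 566 × 0.2000
= 113.20
Speedup = 566/113.20
= 5.00×


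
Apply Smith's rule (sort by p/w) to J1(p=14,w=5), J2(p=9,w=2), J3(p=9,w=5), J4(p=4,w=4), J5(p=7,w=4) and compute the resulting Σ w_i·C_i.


WSPT order (by p/w): J4 → J5 → J3 → J1 → J2
  J4: C=4, w·C=4×4=16
  J5: C=11, w·C=4×11=44
  J3: C=20, w·C=5×20=100
  J1: C=34, w·C=5×34=170
  J2: C=43, w·C=2×43=86
Σ w·C = 416
= 416


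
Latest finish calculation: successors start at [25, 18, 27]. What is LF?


LF = min of all successor start times
Successors start at: [25, 18, 27]
LF = min(25, 18, 27)
= 18


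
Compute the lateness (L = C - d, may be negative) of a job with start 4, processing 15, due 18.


Completion = 4 + 15 = 19
Lateness = C - d = 19 - 18
= 1


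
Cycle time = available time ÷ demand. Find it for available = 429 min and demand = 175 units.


Cycle time = available time / demand
= 429 / 175
= 2.45 min/unit


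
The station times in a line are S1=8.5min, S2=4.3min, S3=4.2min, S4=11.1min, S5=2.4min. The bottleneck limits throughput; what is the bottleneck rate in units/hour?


Bottleneck = longest station time
Station times: [8.5, 4.3, 4.2, 11.1, 2.4]
Max = 11.1 min
Rate = 60 / 11.1
= 5.41 units/hour (bottleneck: 11.1min)


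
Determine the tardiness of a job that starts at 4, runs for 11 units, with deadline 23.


Completion = start + processing = 4 + 11 = 15
Tardiness = max(0, C - d) = max(0, 15 - 23)
= max(0, -8)
= 0


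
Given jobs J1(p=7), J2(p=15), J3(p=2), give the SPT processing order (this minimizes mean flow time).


SPT: sort by shortest processing time
  J3: p=2
  J1: p=7
  J2: p=15
Order: J3 → J1 → J2


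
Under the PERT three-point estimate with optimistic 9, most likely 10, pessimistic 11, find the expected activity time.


te = (o + 4m + p) / 6
= (9 + 4×10 + 11) / 6
= (9 + 40 + 11) / 6
= 60 / 6
= 10.00


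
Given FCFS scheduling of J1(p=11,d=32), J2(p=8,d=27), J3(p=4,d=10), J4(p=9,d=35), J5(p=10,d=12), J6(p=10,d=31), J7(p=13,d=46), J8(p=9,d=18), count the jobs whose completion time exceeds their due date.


Completion vs due date:
  J1: C=11, d=32 → on time
  J2: C=19, d=27 → on time
  J3: C=23, d=10 → TARDY
  J4: C=32, d=35 → on time
  J5: C=42, d=12 → TARDY
  J6: C=52, d=31 → TARDY
  J7: C=65, d=46 → TARDY
  J8: C=74, d=18 → TARDY
Tardy jobs: J3, J5, J6, J7, J8
Count = 5


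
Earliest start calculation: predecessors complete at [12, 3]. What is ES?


ES = max of all predecessor completion times
Predecessors: [12, 3]
ES = max(12, 3)
= 12


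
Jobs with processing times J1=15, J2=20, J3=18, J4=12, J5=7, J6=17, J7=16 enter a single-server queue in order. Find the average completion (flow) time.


Completion times:
  J1: completes at 15
  J2: completes at 35
  J3: completes at 53
  J4: completes at 65
  J5: completes at 72
  J6: completes at 89
  J7: completes at 105
Sum = 434
Average = 434/7
= 62.00


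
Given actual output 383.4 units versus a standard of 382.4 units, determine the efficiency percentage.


Efficiency = (actual / standard) × 100
= (383.4 / 382.4) × 100
= 100.3%


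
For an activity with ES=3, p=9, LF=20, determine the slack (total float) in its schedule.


EF = ES + duration = 3 + 9 = 12
LS = LF - duration = 20 - 9 = 11
Total Float = LF - EF = 20 - 12
(or LS - ES = 11 - 3)
= 8


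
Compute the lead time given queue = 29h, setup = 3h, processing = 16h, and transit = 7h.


Lead time = queue + setup + processing + transit
= 29 + 3 + 16 + 7
= 55 hours


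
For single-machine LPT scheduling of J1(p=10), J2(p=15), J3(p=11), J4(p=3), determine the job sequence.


LPT: sort by longest processing time first
  J2: p=15
  J3: p=11
  J1: p=10
  J4: p=3
Order: J2 → J3 → J1 → J4


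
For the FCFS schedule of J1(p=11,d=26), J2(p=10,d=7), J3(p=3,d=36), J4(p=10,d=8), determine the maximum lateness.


Lateness per job (L = C - d):
  J1: C=11, d=26, L=-15
  J2: C=21, d=7, L=14
  J3: C=24, d=36, L=-12
  J4: C=34, d=8, L=26
Lmax = max(-15, 14, -12, 26)
= 26


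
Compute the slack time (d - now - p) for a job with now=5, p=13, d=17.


Slack = due - current_time - processing
= 17 - 5 - 13
= -1


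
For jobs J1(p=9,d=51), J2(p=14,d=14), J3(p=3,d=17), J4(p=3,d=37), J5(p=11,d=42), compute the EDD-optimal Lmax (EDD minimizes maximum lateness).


EDD order: J2 → J3 → J4 → J5 → J1
Completion and lateness:
  J2: C=14, d=14, L=14-14=0
  J3: C=17, d=17, L=17-17=0
  J4: C=20, d=37, L=20-37=-17
  J5: C=31, d=42, L=31-42=-11
  J1: C=40, d=51, L=40-51=-11
Lmax = max(0, 0, -17, -11, -11)
= 0


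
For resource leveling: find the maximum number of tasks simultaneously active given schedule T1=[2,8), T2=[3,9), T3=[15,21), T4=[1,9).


Check each time point for overlaps:
  t=3: 3 tasks active (T1, T2, T4)
Max concurrent = 3


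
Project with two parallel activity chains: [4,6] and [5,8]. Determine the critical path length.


Path A: 4 + 6 = 10
Path B: 5 + 8 = 13
Critical path = longest = max(10, 13)
= 13 (Path B)


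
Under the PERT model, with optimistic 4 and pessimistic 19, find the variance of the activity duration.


σ² = ((p - o) / 6)² = (p - o)² / 36
= (19 - 4)² / 36
= 15² / 36
= 225 / 36
= 6.2500


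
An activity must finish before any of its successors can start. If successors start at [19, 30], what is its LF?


LF = min of all successor start times
Successors start at: [19, 30]
LF = min(19, 30)
= 19


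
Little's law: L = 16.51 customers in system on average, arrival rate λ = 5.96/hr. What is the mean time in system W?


Little's law: L = λW → W = L / λ
= 16.51 / 5.96
= 2.77 hours


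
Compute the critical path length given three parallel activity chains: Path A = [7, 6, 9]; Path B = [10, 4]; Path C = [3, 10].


Path A: 7 + 6 + 9 = 22
Path B: 10 + 4 = 14
Path C: 3 + 10 = 13
Critical path = longest = max(22, 14, 13)
= 22 (Path A)


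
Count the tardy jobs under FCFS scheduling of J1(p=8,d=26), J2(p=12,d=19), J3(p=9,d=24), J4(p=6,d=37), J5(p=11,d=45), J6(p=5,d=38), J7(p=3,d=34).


Completion vs due date:
  J1: C=8, d=26 → on time
  J2: C=20, d=19 → TARDY
  J3: C=29, d=24 → TARDY
  J4: C=35, d=37 → on time
  J5: C=46, d=45 → TARDY
  J6: C=51, d=38 → TARDY
  J7: C=54, d=34 → TARDY
Tardy jobs: J2, J3, J5, J6, J7
Count = 5


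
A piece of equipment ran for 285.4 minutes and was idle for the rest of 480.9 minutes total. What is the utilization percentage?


Utilization = busy / total × 100
= 285.4 / 480.9 × 100
= 59.3%


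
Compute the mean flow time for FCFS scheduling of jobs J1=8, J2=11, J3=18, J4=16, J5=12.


Completion times:
  J1: completes at 8
  J2: completes at 19
  J3: completes at 37
  J4: completes at 53
  J5: completes at 65
Sum = 182
Average = 182/5
= 36.40


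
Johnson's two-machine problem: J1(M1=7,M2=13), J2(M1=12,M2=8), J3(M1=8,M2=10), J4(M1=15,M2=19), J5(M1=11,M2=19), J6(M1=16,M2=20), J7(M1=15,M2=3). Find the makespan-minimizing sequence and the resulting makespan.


Johnson's rule:
Group 1 (M1≤M2, sort by M1): ['J1', 'J3', 'J5', 'J4', 'J6']
Group 2 (M1>M2, sort desc M2): ['J2', 'J7']
Sequence: J1 → J3 → J5 → J4 → J6 → J2 → J7
Makespan calculation:
  J1: M1 done=7, M2 done=20
  J3: M1 done=15, M2 done=30
  J5: M1 done=26, M2 done=49
  J4: M1 done=41, M2 done=68
  J6: M1 done=57, M2 done=88
  J2: M1 done=69, M2 done=96
  J7: M1 done=84, M2 done=99
= Sequence: J1 → J3 → J5 → J4 → J6 → J2 → J7, Makespan: 99


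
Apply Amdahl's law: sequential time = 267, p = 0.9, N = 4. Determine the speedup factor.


Amdahl's law: T_p = T × ((1-p) + p/N)
= 267 × ((1-0.9) + 0.9/4)
= 267 × (0.10 + 0.2250)
= 267 × 0.3250
= 86.77
Speedup = 267/86.77
= 3.08×


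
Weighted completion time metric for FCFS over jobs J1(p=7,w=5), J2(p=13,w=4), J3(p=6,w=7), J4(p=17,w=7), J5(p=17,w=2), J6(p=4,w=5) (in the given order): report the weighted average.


Completion times:
  J1: C=7, w×C=5×7=35
  J2: C=20, w×C=4×20=80
  J3: C=26, w×C=7×26=182
  J4: C=43, w×C=7×43=301
  J5: C=60, w×C=2×60=120
  J6: C=64, w×C=5×64=320
Sum w×C = 1038
Sum w = 30
Weighted avg = 1038/30
= 34.60


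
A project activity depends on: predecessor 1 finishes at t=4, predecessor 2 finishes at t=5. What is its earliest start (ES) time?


ES = max of all predecessor completion times
Predecessors: [4, 5]
ES = max(4, 5)
= 5


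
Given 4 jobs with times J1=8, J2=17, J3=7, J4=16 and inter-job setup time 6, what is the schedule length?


Makespan = Σ processing + (n-1) × setup
= (8 + 17 + 7 + 16) + (4-1)×6
= 48 + 18
= 66 time units


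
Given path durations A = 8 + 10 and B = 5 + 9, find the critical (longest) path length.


Path A: 8 + 10 = 18
Path B: 5 + 9 = 14
Critical path = longest = max(18, 14)
= 18 (Path A)


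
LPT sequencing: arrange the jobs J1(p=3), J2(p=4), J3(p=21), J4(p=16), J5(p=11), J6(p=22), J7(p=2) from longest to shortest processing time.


LPT: sort by longest processing time first
  J6: p=22
  J3: p=21
  J4: p=16
  J5: p=11
  J2: p=4
  J1: p=3
  J7: p=2
Order: J6 → J3 → J4 → J5 → J2 → J1 → J7


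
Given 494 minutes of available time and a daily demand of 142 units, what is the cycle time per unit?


Cycle time = available time / demand
= 494 / 142
= 3.48 min/unit


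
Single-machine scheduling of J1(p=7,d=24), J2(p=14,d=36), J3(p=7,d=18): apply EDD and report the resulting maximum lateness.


EDD order: J3 → J1 → J2
Completion and lateness:
  J3: C=7, d=18, L=7-18=-11
  J1: C=14, d=24, L=14-24=-10
  J2: C=28, d=36, L=28-36=-8
Lmax = max(-11, -10, -8)
= -8


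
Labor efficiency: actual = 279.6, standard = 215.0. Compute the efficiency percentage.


Efficiency = (actual / standard) × 100
= (279.6 / 215.0) × 100
= 130.0%


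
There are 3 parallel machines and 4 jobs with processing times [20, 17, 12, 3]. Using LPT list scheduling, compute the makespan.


Jobs (LPT sorted): [20, 17, 12, 3]
Machines: 3
  J=20 → Machine 1 (load: 0+20=20)
  J=17 → Machine 2 (load: 0+17=17)
  J=12 → Machine 3 (load: 0+12=12)
  J=3 → Machine 3 (load: 12+3=15)
Machine loads: [20, 17, 15]
Makespan = max = 20 time units


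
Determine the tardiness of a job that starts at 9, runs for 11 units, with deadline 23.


Completion = start + processing = 9 + 11 = 20
Tardiness = max(0, C - d) = max(0, 20 - 23)
= max(0, -3)
= 0


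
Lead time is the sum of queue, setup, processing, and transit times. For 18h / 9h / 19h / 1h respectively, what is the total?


Lead time = queue + setup + processing + transit
= 18 + 9 + 19 + 1
= 47 hours


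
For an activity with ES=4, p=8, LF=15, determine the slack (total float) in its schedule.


EF = ES + duration = 4 + 8 = 12
LS = LF - duration = 15 - 8 = 7
Total Float = LF - EF = 15 - 12
(or LS - ES = 7 - 4)
= 3


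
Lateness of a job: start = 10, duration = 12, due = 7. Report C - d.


Completion = 10 + 12 = 22
Lateness = C - d = 22 - 7
= 15


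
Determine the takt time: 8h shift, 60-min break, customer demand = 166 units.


Available = 8×60 - 60 = 420 min
Takt time = 420 / 166
= 2.53 min/unit


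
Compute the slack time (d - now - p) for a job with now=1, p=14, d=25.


Slack = due - current_time - processing
= 25 - 1 - 14
= 10


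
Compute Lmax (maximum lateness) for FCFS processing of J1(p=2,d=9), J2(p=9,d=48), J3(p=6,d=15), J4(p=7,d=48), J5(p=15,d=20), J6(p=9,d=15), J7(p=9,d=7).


Lateness per job (L = C - d):
  J1: C=2, d=9, L=-7
  J2: C=11, d=48, L=-37
  J3: C=17, d=15, L=2
  J4: C=24, d=48, L=-24
  J5: C=39, d=20, L=19
  J6: C=48, d=15, L=33
  J7: C=57, d=7, L=50
Lmax = max(-7, -37, 2, -24, 19, 33, 50)
= 50


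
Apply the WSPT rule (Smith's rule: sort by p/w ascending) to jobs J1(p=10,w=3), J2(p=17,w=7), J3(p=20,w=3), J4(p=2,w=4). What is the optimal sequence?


WSPT (Smith's rule): sort by p/w ascending
  J4: p/w = 2/4 = 0.500
  J2: p/w = 17/7 = 2.429
  J1: p/w = 10/3 = 3.333
  J3: p/w = 20/3 = 6.667
Order: J4 → J2 → J1 → J3


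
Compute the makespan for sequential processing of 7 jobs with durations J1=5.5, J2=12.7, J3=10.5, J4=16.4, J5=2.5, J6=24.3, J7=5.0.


Sequential makespan: sum all processing times
= 5.5 + 12.7 + 10.5 + 16.4 + 2.5 + 24.3 + 5.0
= 76.9 time units


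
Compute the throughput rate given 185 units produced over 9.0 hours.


Throughput = units / time
= 185 / 9.0
= 20.6 units/hour


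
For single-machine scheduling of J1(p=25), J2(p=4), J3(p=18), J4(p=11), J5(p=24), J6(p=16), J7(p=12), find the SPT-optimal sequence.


SPT: sort by shortest processing time
  J2: p=4
  J4: p=11
  J7: p=12
  J6: p=16
  J3: p=18
  J5: p=24
  J1: p=25
Order: J2 → J4 → J7 → J6 → J3 → J5 → J1


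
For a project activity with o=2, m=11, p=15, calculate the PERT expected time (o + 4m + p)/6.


te = (o + 4m + p) / 6
= (2 + 4×11 + 15) / 6
= (2 + 44 + 15) / 6
= 61 / 6
= 10.17


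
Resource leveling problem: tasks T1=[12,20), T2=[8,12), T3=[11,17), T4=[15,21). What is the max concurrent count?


Check each time point for overlaps:
  t=15: 3 tasks active (T1, T3, T4)
Max concurrent = 3


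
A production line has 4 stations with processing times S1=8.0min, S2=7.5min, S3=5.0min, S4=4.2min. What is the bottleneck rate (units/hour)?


Bottleneck = longest station time
Station times: [8.0, 7.5, 5.0, 4.2]
Max = 8.0 min
Rate = 60 / 8.0
= 7.50 units/hour (bottleneck: 8.0min)


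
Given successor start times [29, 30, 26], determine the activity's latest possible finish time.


LF = min of all successor start times
Successors start at: [29, 30, 26]
LF = min(29, 30, 26)
= 26


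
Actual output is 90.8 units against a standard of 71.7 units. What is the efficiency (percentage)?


Efficiency = (actual / standard) × 100
= (90.8 / 71.7) × 100
= 126.6%


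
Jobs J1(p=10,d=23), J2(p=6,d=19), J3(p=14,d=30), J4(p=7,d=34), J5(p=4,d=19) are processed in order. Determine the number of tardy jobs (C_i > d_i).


Completion vs due date:
  J1: C=10, d=23 → on time
  J2: C=16, d=19 → on time
  J3: C=30, d=30 → on time
  J4: C=37, d=34 → TARDY
  J5: C=41, d=19 → TARDY
Tardy jobs: J4, J5
Count = 2


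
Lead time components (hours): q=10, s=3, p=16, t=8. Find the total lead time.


Lead time = queue + setup + processing + transit
= 10 + 3 + 16 + 8
= 37 hours


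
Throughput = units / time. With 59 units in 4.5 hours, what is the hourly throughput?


Throughput = units / time
= 59 / 4.5
= 13.1 units/hour


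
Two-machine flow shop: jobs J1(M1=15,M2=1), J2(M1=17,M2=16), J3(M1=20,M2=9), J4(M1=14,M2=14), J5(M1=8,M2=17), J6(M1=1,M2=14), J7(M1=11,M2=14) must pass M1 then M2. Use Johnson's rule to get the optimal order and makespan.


Johnson's rule:
Group 1 (M1≤M2, sort by M1): ['J6', 'J5', 'J7', 'J4']
Group 2 (M1>M2, sort desc M2): ['J2', 'J3', 'J1']
Sequence: J6 → J5 → J7 → J4 → J2 → J3 → J1
Makespan calculation:
  J6: M1 done=1, M2 done=15
  J5: M1 done=9, M2 done=32
  J7: M1 done=20, M2 done=46
  J4: M1 done=34, M2 done=60
  J2: M1 done=51, M2 done=76
  J3: M1 done=71, M2 done=85
  J1: M1 done=86, M2 done=87
= Sequence: J6 → J5 → J7 → J4 → J2 → J3 → J1, Makespan: 87


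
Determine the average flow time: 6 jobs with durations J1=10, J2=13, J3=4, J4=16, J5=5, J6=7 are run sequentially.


Completion times:
  J1: completes at 10
  J2: completes at 23
  J3: completes at 27
  J4: completes at 43
  J5: completes at 48
  J6: completes at 55
Sum = 206
Average = 206/6
= 34.33


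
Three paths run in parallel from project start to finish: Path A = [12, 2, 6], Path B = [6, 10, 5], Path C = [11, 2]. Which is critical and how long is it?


Path A: 12 + 2 + 6 = 20
Path B: 6 + 10 + 5 = 21
Path C: 11 + 2 = 13
Critical path = longest = max(20, 21, 13)
= 21 (Path B)


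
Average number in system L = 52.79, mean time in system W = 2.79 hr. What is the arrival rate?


Little's law: L = λW → λ = L / W
= 52.79 / 2.79
= 18.92 per hour


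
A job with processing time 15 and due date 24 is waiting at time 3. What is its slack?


Slack = due - current_time - processing
= 24 - 3 - 15
= 6


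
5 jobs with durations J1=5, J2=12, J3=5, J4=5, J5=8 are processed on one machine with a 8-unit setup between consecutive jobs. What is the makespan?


Makespan = Σ processing + (n-1) × setup
= (5 + 12 + 5 + 5 + 8) + (5-1)×8
= 35 + 32
= 67 time units


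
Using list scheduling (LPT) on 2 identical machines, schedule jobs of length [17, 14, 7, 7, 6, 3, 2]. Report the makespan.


Jobs (LPT sorted): [17, 14, 7, 7, 6, 3, 2]
Machines: 2
  J=17 → Machine 1 (load: 0+17=17)
  J=14 → Machine 2 (load: 0+14=14)
  J=7 → Machine 2 (load: 14+7=21)
  J=7 → Machine 1 (load: 17+7=24)
  J=6 → Machine 2 (load: 21+6=27)
  J=3 → Machine 1 (load: 24+3=27)
  J=2 → Machine 1 (load: 27+2=29)
Machine loads: [29, 27]
Makespan = max = 29 time units


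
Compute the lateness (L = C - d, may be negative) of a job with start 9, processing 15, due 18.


Completion = 9 + 15 = 24
Lateness = C - d = 24 - 18
= 6


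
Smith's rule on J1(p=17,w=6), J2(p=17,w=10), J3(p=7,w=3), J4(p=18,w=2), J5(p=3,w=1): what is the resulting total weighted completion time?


WSPT order (by p/w): J2 → J3 → J1 → J5 → J4
  J2: C=17, w·C=10×17=170
  J3: C=24, w·C=3×24=72
  J1: C=41, w·C=6×41=246
  J5: C=44, w·C=1×44=44
  J4: C=62, w·C=2×62=124
Σ w·C = 656
= 656


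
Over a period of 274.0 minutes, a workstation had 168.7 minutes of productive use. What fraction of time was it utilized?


Utilization = busy / total × 100
= 168.7 / 274.0 × 100
= 61.6%


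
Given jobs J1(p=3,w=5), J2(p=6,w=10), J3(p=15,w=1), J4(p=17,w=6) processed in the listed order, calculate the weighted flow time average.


Completion times:
  J1: C=3, w×C=5×3=15
  J2: C=9, w×C=10×9=90
  J3: C=24, w×C=1×24=24
  J4: C=41, w×C=6×41=246
Sum w×C = 375
Sum w = 22
Weighted avg = 375/22
= 17.05


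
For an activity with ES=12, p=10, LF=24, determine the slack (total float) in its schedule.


EF = ES + duration = 12 + 10 = 22
LS = LF - duration = 24 - 10 = 14
Total Float = LF - EF = 24 - 22
(or LS - ES = 14 - 12)
= 2


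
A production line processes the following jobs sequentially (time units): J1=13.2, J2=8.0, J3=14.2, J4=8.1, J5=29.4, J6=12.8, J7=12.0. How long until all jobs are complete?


Sequential makespan: sum all processing times
= 13.2 + 8.0 + 14.2 + 8.1 + 29.4 + 12.8 + 12.0
= 97.7 time units


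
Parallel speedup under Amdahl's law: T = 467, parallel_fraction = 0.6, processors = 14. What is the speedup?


Amdahl's law: T_p = T × ((1-p) + p/N)
= 467 × ((1-0.6) + 0.6/14)
= 467 × (0.40 + 0.0429)
= 467 × 0.4429
= 206.81
Speedup = 467/206.81
= 2.26×


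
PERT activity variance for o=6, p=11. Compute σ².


σ² = ((p - o) / 6)² = (p - o)² / 36
= (11 - 6)² / 36
= 5² / 36
= 25 / 36
= 0.6944


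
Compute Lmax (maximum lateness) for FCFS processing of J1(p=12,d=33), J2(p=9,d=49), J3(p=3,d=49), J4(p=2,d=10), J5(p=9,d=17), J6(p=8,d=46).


Lateness per job (L = C - d):
  J1: C=12, d=33, L=-21
  J2: C=21, d=49, L=-28
  J3: C=24, d=49, L=-25
  J4: C=26, d=10, L=16
  J5: C=35, d=17, L=18
  J6: C=43, d=46, L=-3
Lmax = max(-21, -28, -25, 16, 18, -3)
= 18


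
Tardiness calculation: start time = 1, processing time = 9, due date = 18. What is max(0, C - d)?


Completion = start + processing = 1 + 9 = 10
Tardiness = max(0, C - d) = max(0, 10 - 18)
= max(0, -8)
= 0


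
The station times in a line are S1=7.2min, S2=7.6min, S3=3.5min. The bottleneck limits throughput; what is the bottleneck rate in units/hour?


Bottleneck = longest station time
Station times: [7.2, 7.6, 3.5]
Max = 7.6 min
Rate = 60 / 7.6
= 7.89 units/hour (bottleneck: 7.6min)


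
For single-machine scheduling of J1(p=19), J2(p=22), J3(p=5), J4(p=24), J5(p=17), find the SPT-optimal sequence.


SPT: sort by shortest processing time
  J3: p=5
  J5: p=17
  J1: p=19
  J2: p=22
  J4: p=24
Order: J3 → J5 → J1 → J2 → J4


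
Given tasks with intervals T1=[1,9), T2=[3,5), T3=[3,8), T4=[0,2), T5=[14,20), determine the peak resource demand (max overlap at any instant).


Check each time point for overlaps:
  t=3: 3 tasks active (T1, T2, T3)
Max concurrent = 3


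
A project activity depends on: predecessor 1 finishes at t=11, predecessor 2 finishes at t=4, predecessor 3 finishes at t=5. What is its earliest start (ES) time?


ES = max of all predecessor completion times
Predecessors: [11, 4, 5]
ES = max(11, 4, 5)
= 11


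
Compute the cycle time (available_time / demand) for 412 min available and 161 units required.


Cycle time = available time / demand
= 412 / 161
= 2.56 min/unit


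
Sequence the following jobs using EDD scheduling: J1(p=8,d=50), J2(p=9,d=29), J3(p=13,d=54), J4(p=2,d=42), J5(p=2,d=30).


EDD: sort by earliest due date
  J2: d=29, p=9
  J5: d=30, p=2
  J4: d=42, p=2
  J1: d=50, p=8
  J3: d=54, p=13
Order: J2 → J5 → J4 → J1 → J3


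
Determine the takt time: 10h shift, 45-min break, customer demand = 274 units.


Available = 10×60 - 45 = 555 min
Takt time = 555 / 274
= 2.03 min/unit


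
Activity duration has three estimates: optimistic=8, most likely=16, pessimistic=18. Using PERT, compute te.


te = (o + 4m + p) / 6
= (8 + 4×16 + 18) / 6
= (8 + 64 + 18) / 6
= 90 / 6
= 15.00


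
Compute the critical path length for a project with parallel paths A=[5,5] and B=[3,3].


Path A: 5 + 5 = 10
Path B: 3 + 3 = 6
Critical path = longest = max(10, 6)
= 10 (Path A)


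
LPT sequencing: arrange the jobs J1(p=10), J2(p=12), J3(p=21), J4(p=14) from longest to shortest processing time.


LPT: sort by longest processing time first
  J3: p=21
  J4: p=14
  J2: p=12
  J1: p=10
Order: J3 → J4 → J2 → J1


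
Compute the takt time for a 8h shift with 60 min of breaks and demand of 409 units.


Available = 8×60 - 60 = 420 min
Takt time = 420 / 409
= 1.03 min/unit


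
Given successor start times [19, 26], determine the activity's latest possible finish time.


LF = min of all successor start times
Successors start at: [19, 26]
LF = min(19, 26)
= 19


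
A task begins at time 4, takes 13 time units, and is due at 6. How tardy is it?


Completion = start + processing = 4 + 13 = 17
Tardiness = max(0, C - d) = max(0, 17 - 6)
= max(0, 11)
= 11


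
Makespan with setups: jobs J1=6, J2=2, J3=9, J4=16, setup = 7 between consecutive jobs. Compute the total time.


Makespan = Σ processing + (n-1) × setup
= (6 + 2 + 9 + 16) + (4-1)×7
= 33 + 21
= 54 time units


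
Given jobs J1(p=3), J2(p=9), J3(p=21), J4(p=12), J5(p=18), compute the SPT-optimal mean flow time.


SPT order: J1 → J2 → J4 → J5 → J3
Completion times:
  J1: C=3
  J2: C=12
  J4: C=24
  J5: C=42
  J3: C=63
Sum = 144, n = 5
Mean flow = 144/5
= 28.80


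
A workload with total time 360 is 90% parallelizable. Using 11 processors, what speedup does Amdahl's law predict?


Amdahl's law: T_p = T × ((1-p) + p/N)
= 360 × ((1-0.9) + 0.9/11)
= 360 × (0.10 + 0.0818)
= 360 × 0.1818
= 65.45
Speedup = 360/65.45
= 5.50×


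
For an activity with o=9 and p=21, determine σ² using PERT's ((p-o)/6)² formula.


σ² = ((p - o) / 6)² = (p - o)² / 36
= (21 - 9)² / 36
= 12² / 36
= 144 / 36
= 4.0000
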